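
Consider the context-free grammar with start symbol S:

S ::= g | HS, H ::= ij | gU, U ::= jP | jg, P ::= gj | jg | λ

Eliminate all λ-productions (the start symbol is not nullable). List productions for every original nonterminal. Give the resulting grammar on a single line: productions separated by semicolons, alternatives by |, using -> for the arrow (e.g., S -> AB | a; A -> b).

S -> g | HS; H -> gU | ij; P -> gj | jg; U -> j | jP | jg

Nullable set: {P}.
Drop P -> λ.
U -> jP: P nullable, giving j | jP.
Unchanged (no nullable symbols): S -> HS; S -> g; H -> gU; H -> ij; P -> gj; P -> jg; U -> jg.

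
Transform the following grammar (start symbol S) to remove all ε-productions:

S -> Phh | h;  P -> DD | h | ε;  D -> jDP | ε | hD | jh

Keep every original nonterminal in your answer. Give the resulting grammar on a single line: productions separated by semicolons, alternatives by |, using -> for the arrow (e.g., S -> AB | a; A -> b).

S -> h | hh | Phh; D -> h | j | hD | jD | jP | jh | jDP; P -> D | h | DD

Nullable set: {D, P}.
S -> Phh: P nullable, giving Phh | hh.
Drop D -> ε.
D -> hD: D nullable, giving h | hD.
D -> jDP: D, P nullable, giving j | jD | jDP | jP.
Drop P -> ε.
P -> DD: D, D nullable, giving D | DD.
Unchanged (no nullable symbols): S -> h; D -> jh; P -> h.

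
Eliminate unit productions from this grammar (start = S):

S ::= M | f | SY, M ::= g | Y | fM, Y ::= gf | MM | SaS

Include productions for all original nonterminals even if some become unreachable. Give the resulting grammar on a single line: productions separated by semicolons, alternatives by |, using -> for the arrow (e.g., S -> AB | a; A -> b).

Unit productions: M->Y, S->M.
Unit pairs (A ⇒* B via units): (M,Y), (S,M), (S,Y).
S: inherits non-unit rules of {M, S, Y} → MM | SY | SaS | f | fM | g | gf.
M: inherits non-unit rules of {M, Y} → MM | SaS | fM | g | gf.
Y: inherits non-unit rules of {Y} → MM | SaS | gf.

S -> f | g | MM | SY | fM | gf | SaS; M -> g | MM | fM | gf | SaS; Y -> MM | gf | SaS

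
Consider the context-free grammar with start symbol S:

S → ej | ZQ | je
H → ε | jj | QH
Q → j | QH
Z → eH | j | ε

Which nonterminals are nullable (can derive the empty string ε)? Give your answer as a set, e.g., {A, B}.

{H, Z}

Directly nullable (have an ε-rule): {H, Z}.
Not nullable: Q, S — each has a terminal in every rule's right-hand side or depends on a non-nullable symbol.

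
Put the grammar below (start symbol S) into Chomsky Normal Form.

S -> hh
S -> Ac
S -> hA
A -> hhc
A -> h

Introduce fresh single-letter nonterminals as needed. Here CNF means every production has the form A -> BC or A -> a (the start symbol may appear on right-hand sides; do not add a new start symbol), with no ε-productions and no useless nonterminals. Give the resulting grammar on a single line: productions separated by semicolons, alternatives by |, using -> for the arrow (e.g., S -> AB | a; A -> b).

No ε-productions.
No unit productions to eliminate.
TERM: introduce C -> c, B -> h and substitute in every rule of length ≥2.
BIN: A -> BBC becomes A -> BD, D -> BC.

S -> AC | BA | BB; A -> h | BD; B -> h; C -> c; D -> BC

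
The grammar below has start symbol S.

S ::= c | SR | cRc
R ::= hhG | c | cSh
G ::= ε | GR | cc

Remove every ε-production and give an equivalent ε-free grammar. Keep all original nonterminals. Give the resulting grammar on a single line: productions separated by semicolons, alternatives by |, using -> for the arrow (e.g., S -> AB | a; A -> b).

Nullable set: {G}.
Drop G -> ε.
G -> GR: G nullable, giving GR | R.
R -> hhG: G nullable, giving hh | hhG.
Unchanged (no nullable symbols): S -> SR; S -> c; S -> cRc; G -> cc; R -> c; R -> cSh.

S -> c | SR | cRc; G -> R | GR | cc; R -> c | hh | cSh | hhG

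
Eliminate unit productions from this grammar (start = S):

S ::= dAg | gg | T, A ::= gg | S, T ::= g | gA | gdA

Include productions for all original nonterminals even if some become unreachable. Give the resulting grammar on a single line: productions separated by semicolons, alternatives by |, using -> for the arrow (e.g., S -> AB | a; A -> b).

Unit productions: A->S, S->T.
Unit pairs (A ⇒* B via units): (A,S), (A,T), (S,T).
S: inherits non-unit rules of {S, T} → dAg | g | gA | gdA | gg.
A: inherits non-unit rules of {A, S, T} → dAg | g | gA | gdA | gg.
T: inherits non-unit rules of {T} → g | gA | gdA.

S -> g | gA | gg | dAg | gdA; A -> g | gA | gg | dAg | gdA; T -> g | gA | gdA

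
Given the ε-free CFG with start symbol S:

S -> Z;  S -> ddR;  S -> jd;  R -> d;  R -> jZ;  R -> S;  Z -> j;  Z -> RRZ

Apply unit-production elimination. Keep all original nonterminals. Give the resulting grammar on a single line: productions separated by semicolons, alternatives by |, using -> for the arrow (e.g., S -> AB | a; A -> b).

S -> j | jd | RRZ | ddR; R -> d | j | jZ | jd | RRZ | ddR; Z -> j | RRZ

Unit productions: R->S, S->Z.
Unit pairs (A ⇒* B via units): (R,S), (R,Z), (S,Z).
S: inherits non-unit rules of {S, Z} → RRZ | ddR | j | jd.
R: inherits non-unit rules of {R, S, Z} → RRZ | d | ddR | j | jZ | jd.
Z: inherits non-unit rules of {Z} → RRZ | j.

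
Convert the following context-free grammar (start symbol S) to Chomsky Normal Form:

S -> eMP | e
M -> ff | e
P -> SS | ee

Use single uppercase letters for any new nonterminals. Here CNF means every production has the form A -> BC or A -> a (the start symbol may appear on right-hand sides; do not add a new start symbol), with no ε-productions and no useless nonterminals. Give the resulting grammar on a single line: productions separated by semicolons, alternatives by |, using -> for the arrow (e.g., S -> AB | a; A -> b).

No ε-productions.
No unit productions to eliminate.
TERM: introduce B -> e, A -> f and substitute in every rule of length ≥2.
BIN: S -> BMP becomes S -> BC, C -> MP.

S -> e | BC; A -> f; B -> e; C -> MP; M -> e | AA; P -> BB | SS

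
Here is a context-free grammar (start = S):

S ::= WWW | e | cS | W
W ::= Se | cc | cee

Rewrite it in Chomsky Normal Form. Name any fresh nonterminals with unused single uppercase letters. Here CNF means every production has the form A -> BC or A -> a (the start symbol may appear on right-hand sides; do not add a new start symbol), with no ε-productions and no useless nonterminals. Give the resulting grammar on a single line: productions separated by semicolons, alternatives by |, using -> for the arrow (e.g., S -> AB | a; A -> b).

S -> e | BB | BC | BS | SA | WD; A -> e; B -> c; C -> AA; D -> WW; E -> AA; W -> BB | BE | SA

No ε-productions.
After unit-elimination: S -> e | Se | cS | cc | WWW | cee; W -> Se | cc | cee.
TERM: introduce B -> c, A -> e and substitute in every rule of length ≥2.
BIN: S -> BAA becomes S -> BC, C -> AA; S -> WWW becomes S -> WD, D -> WW; W -> BAA becomes W -> BE, E -> AA.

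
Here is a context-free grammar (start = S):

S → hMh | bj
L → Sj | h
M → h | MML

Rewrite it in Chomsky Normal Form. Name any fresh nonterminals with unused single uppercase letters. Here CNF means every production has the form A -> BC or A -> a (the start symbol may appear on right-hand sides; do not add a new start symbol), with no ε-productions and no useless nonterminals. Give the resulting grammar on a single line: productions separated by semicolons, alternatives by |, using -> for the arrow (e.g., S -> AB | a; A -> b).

S -> BA | CE; A -> j; B -> b; C -> h; D -> ML; E -> MC; L -> h | SA; M -> h | MD

No ε-productions.
No unit productions to eliminate.
TERM: introduce B -> b, C -> h, A -> j and substitute in every rule of length ≥2.
BIN: M -> MML becomes M -> MD, D -> ML; S -> CMC becomes S -> CE, E -> MC.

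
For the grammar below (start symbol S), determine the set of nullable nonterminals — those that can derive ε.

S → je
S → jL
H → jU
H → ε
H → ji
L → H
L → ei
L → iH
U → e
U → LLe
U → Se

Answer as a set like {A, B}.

Directly nullable (have an ε-rule): {H}.
L is nullable via L -> H (every symbol on the right is already known nullable).
Not nullable: S, U — each has a terminal in every rule's right-hand side or depends on a non-nullable symbol.

{H, L}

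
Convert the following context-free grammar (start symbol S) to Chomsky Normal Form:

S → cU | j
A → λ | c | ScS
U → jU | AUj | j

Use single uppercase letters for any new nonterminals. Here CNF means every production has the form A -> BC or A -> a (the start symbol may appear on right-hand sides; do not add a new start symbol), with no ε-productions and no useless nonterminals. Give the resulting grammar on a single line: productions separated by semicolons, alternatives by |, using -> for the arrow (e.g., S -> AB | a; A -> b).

Nullable: {A}; after ε-elimination: S -> j | cU; A -> c | ScS; U -> j | Uj | jU | AUj.
No unit productions to eliminate.
TERM: introduce B -> c, C -> j and substitute in every rule of length ≥2.
BIN: A -> SBS becomes A -> SD, D -> BS; U -> AUC becomes U -> AE, E -> UC.

S -> j | BU; A -> c | SD; B -> c; C -> j; D -> BS; E -> UC; U -> j | AE | CU | UC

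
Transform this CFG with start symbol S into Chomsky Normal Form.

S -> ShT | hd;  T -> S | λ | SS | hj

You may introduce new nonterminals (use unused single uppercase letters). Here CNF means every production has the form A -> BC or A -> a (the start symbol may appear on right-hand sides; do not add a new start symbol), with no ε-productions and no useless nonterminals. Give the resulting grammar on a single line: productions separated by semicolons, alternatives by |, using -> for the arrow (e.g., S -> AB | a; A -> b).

Nullable: {T}; after ε-elimination: S -> Sh | hd | ShT; T -> S | SS | hj.
After unit-elimination: S -> Sh | hd | ShT; T -> SS | Sh | hd | hj | ShT.
TERM: introduce B -> d, A -> h, C -> j and substitute in every rule of length ≥2.
BIN: S -> SAT becomes S -> SD, D -> AT; T -> SAT becomes T -> SE, E -> AT.

S -> AB | SA | SD; A -> h; B -> d; C -> j; D -> AT; E -> AT; T -> AB | AC | SA | SE | SS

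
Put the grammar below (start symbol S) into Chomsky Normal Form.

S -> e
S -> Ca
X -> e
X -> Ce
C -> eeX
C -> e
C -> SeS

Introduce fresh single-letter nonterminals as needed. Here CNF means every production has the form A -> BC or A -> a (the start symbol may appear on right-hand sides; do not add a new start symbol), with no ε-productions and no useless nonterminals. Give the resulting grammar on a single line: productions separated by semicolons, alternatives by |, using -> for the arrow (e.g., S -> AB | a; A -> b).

No ε-productions.
No unit productions to eliminate.
TERM: introduce B -> a, A -> e and substitute in every rule of length ≥2.
BIN: C -> AAX becomes C -> AD, D -> AX; C -> SAS becomes C -> SE, E -> AS.

S -> e | CB; A -> e; B -> a; C -> e | AD | SE; D -> AX; E -> AS; X -> e | CA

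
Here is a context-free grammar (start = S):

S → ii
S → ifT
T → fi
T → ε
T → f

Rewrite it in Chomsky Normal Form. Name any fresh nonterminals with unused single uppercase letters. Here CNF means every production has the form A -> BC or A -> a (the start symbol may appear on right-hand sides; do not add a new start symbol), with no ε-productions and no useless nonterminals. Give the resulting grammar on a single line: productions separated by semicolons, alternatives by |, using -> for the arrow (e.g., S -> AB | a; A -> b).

S -> AA | AB | AC; A -> i; B -> f; C -> BT; T -> f | BA

Nullable: {T}; after ε-elimination: S -> if | ii | ifT; T -> f | fi.
No unit productions to eliminate.
TERM: introduce B -> f, A -> i and substitute in every rule of length ≥2.
BIN: S -> ABT becomes S -> AC, C -> BT.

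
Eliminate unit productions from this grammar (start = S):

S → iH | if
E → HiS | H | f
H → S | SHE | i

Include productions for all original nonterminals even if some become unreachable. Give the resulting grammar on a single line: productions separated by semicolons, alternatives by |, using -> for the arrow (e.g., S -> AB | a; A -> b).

S -> iH | if; E -> f | i | iH | if | HiS | SHE; H -> i | iH | if | SHE

Unit productions: E->H, H->S.
Unit pairs (A ⇒* B via units): (E,H), (E,S), (H,S).
S: inherits non-unit rules of {S} → iH | if.
E: inherits non-unit rules of {E, H, S} → HiS | SHE | f | i | iH | if.
H: inherits non-unit rules of {H, S} → SHE | i | iH | if.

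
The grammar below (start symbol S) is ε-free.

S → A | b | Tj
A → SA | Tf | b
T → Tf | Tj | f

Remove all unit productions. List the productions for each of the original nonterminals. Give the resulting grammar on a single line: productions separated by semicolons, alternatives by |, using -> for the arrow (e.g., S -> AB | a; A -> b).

Unit productions: S->A.
Unit pairs (A ⇒* B via units): (S,A).
S: inherits non-unit rules of {A, S} → SA | Tf | Tj | b.
A: inherits non-unit rules of {A} → SA | Tf | b.
T: inherits non-unit rules of {T} → Tf | Tj | f.

S -> b | SA | Tf | Tj; A -> b | SA | Tf; T -> f | Tf | Tj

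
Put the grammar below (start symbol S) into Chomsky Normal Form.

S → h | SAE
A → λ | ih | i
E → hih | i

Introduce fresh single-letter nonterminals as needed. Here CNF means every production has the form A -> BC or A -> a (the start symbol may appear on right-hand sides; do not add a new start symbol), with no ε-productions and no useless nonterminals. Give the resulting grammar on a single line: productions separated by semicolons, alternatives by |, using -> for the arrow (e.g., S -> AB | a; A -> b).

Nullable: {A}; after ε-elimination: S -> h | SE | SAE; A -> i | ih; E -> i | hih.
No unit productions to eliminate.
TERM: introduce C -> h, B -> i and substitute in every rule of length ≥2.
BIN: E -> CBC becomes E -> CD, D -> BC; S -> SAE becomes S -> SF, F -> AE.

S -> h | SE | SF; A -> i | BC; B -> i; C -> h; D -> BC; E -> i | CD; F -> AE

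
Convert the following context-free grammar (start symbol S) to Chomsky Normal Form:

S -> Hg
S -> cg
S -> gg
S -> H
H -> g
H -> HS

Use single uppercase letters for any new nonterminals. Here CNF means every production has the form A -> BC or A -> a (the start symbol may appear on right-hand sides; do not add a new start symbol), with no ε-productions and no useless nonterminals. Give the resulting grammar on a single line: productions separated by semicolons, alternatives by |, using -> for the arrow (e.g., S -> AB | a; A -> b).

S -> g | AA | BA | HA | HS; A -> g; B -> c; H -> g | HS

No ε-productions.
After unit-elimination: S -> g | HS | Hg | cg | gg; H -> g | HS.
TERM: introduce B -> c, A -> g and substitute in every rule of length ≥2.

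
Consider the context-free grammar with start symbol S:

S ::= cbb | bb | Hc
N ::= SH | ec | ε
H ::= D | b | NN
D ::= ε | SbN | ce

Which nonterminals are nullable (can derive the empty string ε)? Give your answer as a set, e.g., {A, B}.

{D, H, N}

Directly nullable (have an ε-rule): {D, N}.
H is nullable via H -> D (every symbol on the right is already known nullable).
Not nullable: S — each has a terminal in every rule's right-hand side or depends on a non-nullable symbol.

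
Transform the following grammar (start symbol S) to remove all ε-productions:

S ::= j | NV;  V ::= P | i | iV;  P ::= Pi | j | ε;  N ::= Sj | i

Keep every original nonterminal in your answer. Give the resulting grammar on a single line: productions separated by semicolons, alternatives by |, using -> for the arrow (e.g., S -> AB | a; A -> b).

S -> N | j | NV; N -> i | Sj; P -> i | j | Pi; V -> P | i | iV

Nullable set: {P, V}.
S -> NV: V nullable, giving N | NV.
Drop P -> ε.
P -> Pi: P nullable, giving Pi | i.
V -> P: P nullable, giving P.
V -> iV: V nullable, giving i | iV.
Unchanged (no nullable symbols): S -> j; N -> Sj; N -> i; P -> j; V -> i.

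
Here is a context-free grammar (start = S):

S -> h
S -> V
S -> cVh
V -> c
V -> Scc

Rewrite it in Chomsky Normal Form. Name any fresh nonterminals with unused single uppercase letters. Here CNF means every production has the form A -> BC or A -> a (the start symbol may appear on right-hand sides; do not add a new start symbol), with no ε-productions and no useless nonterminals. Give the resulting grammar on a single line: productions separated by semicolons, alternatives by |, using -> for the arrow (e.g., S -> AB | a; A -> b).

No ε-productions.
After unit-elimination: S -> c | h | Scc | cVh; V -> c | Scc.
TERM: introduce A -> c, B -> h and substitute in every rule of length ≥2.
BIN: S -> AVB becomes S -> AC, C -> VB; S -> SAA becomes S -> SD, D -> AA; V -> SAA becomes V -> SE, E -> AA.

S -> c | h | AC | SD; A -> c; B -> h; C -> VB; D -> AA; E -> AA; V -> c | SE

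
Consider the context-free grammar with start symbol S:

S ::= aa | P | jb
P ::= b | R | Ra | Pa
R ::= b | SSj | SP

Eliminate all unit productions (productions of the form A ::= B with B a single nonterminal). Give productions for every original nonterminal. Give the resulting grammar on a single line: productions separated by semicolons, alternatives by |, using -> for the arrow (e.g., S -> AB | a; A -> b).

S -> b | Pa | Ra | SP | aa | jb | SSj; P -> b | Pa | Ra | SP | SSj; R -> b | SP | SSj

Unit productions: P->R, S->P.
Unit pairs (A ⇒* B via units): (P,R), (S,P), (S,R).
S: inherits non-unit rules of {P, R, S} → Pa | Ra | SP | SSj | aa | b | jb.
P: inherits non-unit rules of {P, R} → Pa | Ra | SP | SSj | b.
R: inherits non-unit rules of {R} → SP | SSj | b.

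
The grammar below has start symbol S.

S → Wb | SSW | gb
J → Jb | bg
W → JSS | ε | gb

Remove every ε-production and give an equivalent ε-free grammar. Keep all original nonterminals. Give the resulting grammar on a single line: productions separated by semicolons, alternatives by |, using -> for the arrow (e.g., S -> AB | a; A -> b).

Nullable set: {W}.
S -> SSW: W nullable, giving SS | SSW.
S -> Wb: W nullable, giving Wb | b.
Drop W -> ε.
Unchanged (no nullable symbols): S -> gb; J -> Jb; J -> bg; W -> JSS; W -> gb.

S -> b | SS | Wb | gb | SSW; J -> Jb | bg; W -> gb | JSS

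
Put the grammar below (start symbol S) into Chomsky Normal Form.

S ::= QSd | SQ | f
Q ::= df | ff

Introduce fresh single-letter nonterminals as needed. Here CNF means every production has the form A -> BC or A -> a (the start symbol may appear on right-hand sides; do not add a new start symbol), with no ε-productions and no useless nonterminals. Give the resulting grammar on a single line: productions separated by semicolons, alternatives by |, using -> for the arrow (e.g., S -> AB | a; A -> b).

S -> f | QC | SQ; A -> d; B -> f; C -> SA; Q -> AB | BB

No ε-productions.
No unit productions to eliminate.
TERM: introduce A -> d, B -> f and substitute in every rule of length ≥2.
BIN: S -> QSA becomes S -> QC, C -> SA.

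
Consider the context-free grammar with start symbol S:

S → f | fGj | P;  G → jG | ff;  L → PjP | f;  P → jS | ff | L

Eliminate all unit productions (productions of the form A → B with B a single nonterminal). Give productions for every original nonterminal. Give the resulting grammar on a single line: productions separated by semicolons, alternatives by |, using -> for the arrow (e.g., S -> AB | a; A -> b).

Unit productions: P->L, S->P.
Unit pairs (A ⇒* B via units): (P,L), (S,L), (S,P).
S: inherits non-unit rules of {L, P, S} → PjP | f | fGj | ff | jS.
G: inherits non-unit rules of {G} → ff | jG.
L: inherits non-unit rules of {L} → PjP | f.
P: inherits non-unit rules of {L, P} → PjP | f | ff | jS.

S -> f | ff | jS | PjP | fGj; G -> ff | jG; L -> f | PjP; P -> f | ff | jS | PjP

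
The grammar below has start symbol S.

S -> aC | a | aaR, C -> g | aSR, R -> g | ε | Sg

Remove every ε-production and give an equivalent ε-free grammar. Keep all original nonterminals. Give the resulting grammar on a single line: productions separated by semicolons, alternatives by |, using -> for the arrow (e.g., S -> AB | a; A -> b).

S -> a | aC | aa | aaR; C -> g | aS | aSR; R -> g | Sg

Nullable set: {R}.
S -> aaR: R nullable, giving aa | aaR.
C -> aSR: R nullable, giving aS | aSR.
Drop R -> ε.
Unchanged (no nullable symbols): S -> a; S -> aC; C -> g; R -> Sg; R -> g.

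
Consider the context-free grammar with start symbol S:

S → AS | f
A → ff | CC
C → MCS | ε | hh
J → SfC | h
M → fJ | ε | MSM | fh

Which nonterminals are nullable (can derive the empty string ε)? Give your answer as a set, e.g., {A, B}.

Directly nullable (have an ε-rule): {C, M}.
A is nullable via A -> CC (every symbol on the right is already known nullable).
Not nullable: J, S — each has a terminal in every rule's right-hand side or depends on a non-nullable symbol.

{A, C, M}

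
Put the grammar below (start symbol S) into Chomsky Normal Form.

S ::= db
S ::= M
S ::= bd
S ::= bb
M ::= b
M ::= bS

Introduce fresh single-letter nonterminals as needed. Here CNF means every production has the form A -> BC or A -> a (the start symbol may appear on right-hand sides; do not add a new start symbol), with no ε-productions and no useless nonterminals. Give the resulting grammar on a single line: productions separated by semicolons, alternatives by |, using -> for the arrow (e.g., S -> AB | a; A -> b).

S -> b | AA | AB | AS | BA; A -> b; B -> d

No ε-productions.
After unit-elimination: S -> b | bS | bb | bd | db; M -> b | bS.
TERM: introduce A -> b, B -> d and substitute in every rule of length ≥2.
Drop unreachable/unproductive: M.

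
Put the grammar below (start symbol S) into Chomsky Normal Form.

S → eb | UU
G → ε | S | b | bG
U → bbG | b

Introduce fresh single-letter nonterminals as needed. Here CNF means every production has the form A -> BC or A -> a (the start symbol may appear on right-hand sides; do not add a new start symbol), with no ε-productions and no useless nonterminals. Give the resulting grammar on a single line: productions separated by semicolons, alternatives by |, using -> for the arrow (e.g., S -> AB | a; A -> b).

S -> BA | UU; A -> b; B -> e; C -> AG; G -> b | AG | BA | UU; U -> b | AA | AC

Nullable: {G}; after ε-elimination: S -> UU | eb; G -> S | b | bG; U -> b | bb | bbG.
After unit-elimination: S -> UU | eb; G -> b | UU | bG | eb; U -> b | bb | bbG.
TERM: introduce A -> b, B -> e and substitute in every rule of length ≥2.
BIN: U -> AAG becomes U -> AC, C -> AG.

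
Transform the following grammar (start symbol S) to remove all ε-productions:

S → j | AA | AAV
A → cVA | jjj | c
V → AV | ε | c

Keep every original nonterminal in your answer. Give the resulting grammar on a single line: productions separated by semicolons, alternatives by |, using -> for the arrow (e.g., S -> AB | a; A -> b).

Nullable set: {V}.
S -> AAV: V nullable, giving AA | AAV.
A -> cVA: V nullable, giving cA | cVA.
Drop V -> ε.
V -> AV: V nullable, giving A | AV.
Unchanged (no nullable symbols): S -> AA; S -> j; A -> c; A -> jjj; V -> c.

S -> j | AA | AAV; A -> c | cA | cVA | jjj; V -> A | c | AV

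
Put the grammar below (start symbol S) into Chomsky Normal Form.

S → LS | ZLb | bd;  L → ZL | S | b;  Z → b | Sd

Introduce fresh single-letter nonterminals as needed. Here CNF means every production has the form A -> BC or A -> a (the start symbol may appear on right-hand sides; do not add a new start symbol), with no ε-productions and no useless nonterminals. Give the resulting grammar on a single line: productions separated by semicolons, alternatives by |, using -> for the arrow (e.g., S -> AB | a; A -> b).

No ε-productions.
After unit-elimination: S -> LS | bd | ZLb; L -> b | LS | ZL | bd | ZLb; Z -> b | Sd.
TERM: introduce A -> b, B -> d and substitute in every rule of length ≥2.
BIN: L -> ZLA becomes L -> ZC, C -> LA; S -> ZLA becomes S -> ZD, D -> LA.

S -> AB | LS | ZD; A -> b; B -> d; C -> LA; D -> LA; L -> b | AB | LS | ZC | ZL; Z -> b | SB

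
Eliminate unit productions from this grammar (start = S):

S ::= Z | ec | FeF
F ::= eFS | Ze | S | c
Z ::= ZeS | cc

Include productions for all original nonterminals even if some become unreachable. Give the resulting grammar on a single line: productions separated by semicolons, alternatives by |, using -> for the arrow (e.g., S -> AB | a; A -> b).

Unit productions: F->S, S->Z.
Unit pairs (A ⇒* B via units): (F,S), (F,Z), (S,Z).
S: inherits non-unit rules of {S, Z} → FeF | ZeS | cc | ec.
F: inherits non-unit rules of {F, S, Z} → FeF | Ze | ZeS | c | cc | eFS | ec.
Z: inherits non-unit rules of {Z} → ZeS | cc.

S -> cc | ec | FeF | ZeS; F -> c | Ze | cc | ec | FeF | ZeS | eFS; Z -> cc | ZeS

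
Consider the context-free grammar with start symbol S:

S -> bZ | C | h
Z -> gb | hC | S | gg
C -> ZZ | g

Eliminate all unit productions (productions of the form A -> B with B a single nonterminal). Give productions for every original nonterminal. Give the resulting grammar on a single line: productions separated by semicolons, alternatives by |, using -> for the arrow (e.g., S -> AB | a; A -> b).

Unit productions: S->C, Z->S.
Unit pairs (A ⇒* B via units): (S,C), (Z,C), (Z,S).
S: inherits non-unit rules of {C, S} → ZZ | bZ | g | h.
C: inherits non-unit rules of {C} → ZZ | g.
Z: inherits non-unit rules of {C, S, Z} → ZZ | bZ | g | gb | gg | h | hC.

S -> g | h | ZZ | bZ; C -> g | ZZ; Z -> g | h | ZZ | bZ | gb | gg | hC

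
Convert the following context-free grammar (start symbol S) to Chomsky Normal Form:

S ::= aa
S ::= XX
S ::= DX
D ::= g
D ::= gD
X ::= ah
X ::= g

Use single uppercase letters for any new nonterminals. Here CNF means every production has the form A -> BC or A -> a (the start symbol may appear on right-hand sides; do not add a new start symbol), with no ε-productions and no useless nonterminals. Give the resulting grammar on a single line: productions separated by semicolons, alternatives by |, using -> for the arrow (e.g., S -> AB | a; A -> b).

No ε-productions.
No unit productions to eliminate.
TERM: introduce B -> a, A -> g, C -> h and substitute in every rule of length ≥2.

S -> BB | DX | XX; A -> g; B -> a; C -> h; D -> g | AD; X -> g | BC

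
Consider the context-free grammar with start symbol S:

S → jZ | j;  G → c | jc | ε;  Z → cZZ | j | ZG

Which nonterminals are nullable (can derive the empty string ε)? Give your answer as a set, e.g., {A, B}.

{G}

Directly nullable (have an ε-rule): {G}.
Not nullable: S, Z — each has a terminal in every rule's right-hand side or depends on a non-nullable symbol.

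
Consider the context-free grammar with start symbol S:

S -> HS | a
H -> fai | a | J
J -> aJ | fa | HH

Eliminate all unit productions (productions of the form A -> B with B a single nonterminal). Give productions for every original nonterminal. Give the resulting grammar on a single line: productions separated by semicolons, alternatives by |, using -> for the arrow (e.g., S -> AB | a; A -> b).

Unit productions: H->J.
Unit pairs (A ⇒* B via units): (H,J).
S: inherits non-unit rules of {S} → HS | a.
H: inherits non-unit rules of {H, J} → HH | a | aJ | fa | fai.
J: inherits non-unit rules of {J} → HH | aJ | fa.

S -> a | HS; H -> a | HH | aJ | fa | fai; J -> HH | aJ | fa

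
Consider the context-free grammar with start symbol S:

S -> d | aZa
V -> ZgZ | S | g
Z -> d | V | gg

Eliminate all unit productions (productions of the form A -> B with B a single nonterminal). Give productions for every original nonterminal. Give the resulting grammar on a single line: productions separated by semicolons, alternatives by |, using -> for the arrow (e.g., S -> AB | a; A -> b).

Unit productions: V->S, Z->V.
Unit pairs (A ⇒* B via units): (V,S), (Z,S), (Z,V).
S: inherits non-unit rules of {S} → aZa | d.
V: inherits non-unit rules of {S, V} → ZgZ | aZa | d | g.
Z: inherits non-unit rules of {S, V, Z} → ZgZ | aZa | d | g | gg.

S -> d | aZa; V -> d | g | ZgZ | aZa; Z -> d | g | gg | ZgZ | aZa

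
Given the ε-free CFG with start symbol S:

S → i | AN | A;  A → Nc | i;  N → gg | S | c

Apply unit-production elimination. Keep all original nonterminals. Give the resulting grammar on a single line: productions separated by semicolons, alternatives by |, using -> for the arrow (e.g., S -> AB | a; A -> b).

S -> i | AN | Nc; A -> i | Nc; N -> c | i | AN | Nc | gg

Unit productions: N->S, S->A.
Unit pairs (A ⇒* B via units): (N,A), (N,S), (S,A).
S: inherits non-unit rules of {A, S} → AN | Nc | i.
A: inherits non-unit rules of {A} → Nc | i.
N: inherits non-unit rules of {A, N, S} → AN | Nc | c | gg | i.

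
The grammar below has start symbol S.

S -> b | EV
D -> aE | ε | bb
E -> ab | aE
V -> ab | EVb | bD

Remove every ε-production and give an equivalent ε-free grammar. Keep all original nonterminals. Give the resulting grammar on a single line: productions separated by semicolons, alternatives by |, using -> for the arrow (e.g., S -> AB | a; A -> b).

S -> b | EV; D -> aE | bb; E -> aE | ab; V -> b | ab | bD | EVb

Nullable set: {D}.
Drop D -> ε.
V -> bD: D nullable, giving b | bD.
Unchanged (no nullable symbols): S -> EV; S -> b; D -> aE; D -> bb; E -> aE; E -> ab; V -> EVb; V -> ab.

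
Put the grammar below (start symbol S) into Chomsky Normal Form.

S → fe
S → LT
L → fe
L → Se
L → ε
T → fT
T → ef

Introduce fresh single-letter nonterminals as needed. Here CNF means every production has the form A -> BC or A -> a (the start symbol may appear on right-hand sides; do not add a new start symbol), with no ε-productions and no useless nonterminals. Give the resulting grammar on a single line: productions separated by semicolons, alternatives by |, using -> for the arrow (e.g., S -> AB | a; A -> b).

S -> AB | BA | BT | LT; A -> e; B -> f; L -> BA | SA; T -> AB | BT

Nullable: {L}; after ε-elimination: S -> T | LT | fe; L -> Se | fe; T -> ef | fT.
After unit-elimination: S -> LT | ef | fT | fe; L -> Se | fe; T -> ef | fT.
TERM: introduce A -> e, B -> f and substitute in every rule of length ≥2.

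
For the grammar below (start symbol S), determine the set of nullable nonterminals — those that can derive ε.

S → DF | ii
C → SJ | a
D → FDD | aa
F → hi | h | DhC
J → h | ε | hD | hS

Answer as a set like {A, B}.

Directly nullable (have an ε-rule): {J}.
Not nullable: C, D, F, S — each has a terminal in every rule's right-hand side or depends on a non-nullable symbol.

{J}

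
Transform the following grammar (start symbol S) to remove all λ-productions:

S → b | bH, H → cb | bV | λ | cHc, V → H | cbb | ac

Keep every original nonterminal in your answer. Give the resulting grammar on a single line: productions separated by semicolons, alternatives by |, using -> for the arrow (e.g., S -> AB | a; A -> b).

Nullable set: {H, V}.
S -> bH: H nullable, giving b | bH.
Drop H -> λ.
H -> bV: V nullable, giving b | bV.
H -> cHc: H nullable, giving cHc | cc.
V -> H: H nullable, giving H.
Unchanged (no nullable symbols): S -> b; H -> cb; V -> ac; V -> cbb.

S -> b | bH; H -> b | bV | cb | cc | cHc; V -> H | ac | cbb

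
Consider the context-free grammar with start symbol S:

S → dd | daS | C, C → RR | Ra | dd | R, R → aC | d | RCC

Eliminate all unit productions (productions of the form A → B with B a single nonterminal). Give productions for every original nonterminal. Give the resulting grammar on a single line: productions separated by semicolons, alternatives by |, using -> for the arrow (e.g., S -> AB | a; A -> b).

Unit productions: C->R, S->C.
Unit pairs (A ⇒* B via units): (C,R), (S,C), (S,R).
S: inherits non-unit rules of {C, R, S} → RCC | RR | Ra | aC | d | daS | dd.
C: inherits non-unit rules of {C, R} → RCC | RR | Ra | aC | d | dd.
R: inherits non-unit rules of {R} → RCC | aC | d.

S -> d | RR | Ra | aC | dd | RCC | daS; C -> d | RR | Ra | aC | dd | RCC; R -> d | aC | RCC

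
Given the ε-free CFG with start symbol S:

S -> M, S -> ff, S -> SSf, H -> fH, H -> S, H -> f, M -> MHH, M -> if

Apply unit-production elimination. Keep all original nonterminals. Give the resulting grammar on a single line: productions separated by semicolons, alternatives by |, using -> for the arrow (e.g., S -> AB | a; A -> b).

Unit productions: H->S, S->M.
Unit pairs (A ⇒* B via units): (H,M), (H,S), (S,M).
S: inherits non-unit rules of {M, S} → MHH | SSf | ff | if.
H: inherits non-unit rules of {H, M, S} → MHH | SSf | f | fH | ff | if.
M: inherits non-unit rules of {M} → MHH | if.

S -> ff | if | MHH | SSf; H -> f | fH | ff | if | MHH | SSf; M -> if | MHH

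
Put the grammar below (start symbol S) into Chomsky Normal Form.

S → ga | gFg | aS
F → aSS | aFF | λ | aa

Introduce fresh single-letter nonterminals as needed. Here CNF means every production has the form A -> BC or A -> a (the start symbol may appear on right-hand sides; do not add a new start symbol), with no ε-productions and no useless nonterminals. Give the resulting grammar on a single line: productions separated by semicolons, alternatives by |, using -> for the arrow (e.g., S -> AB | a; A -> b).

S -> AS | BA | BB | BE; A -> a; B -> g; C -> FF; D -> SS; E -> FB; F -> a | AA | AC | AD | AF

Nullable: {F}; after ε-elimination: S -> aS | ga | gg | gFg; F -> a | aF | aa | aFF | aSS.
No unit productions to eliminate.
TERM: introduce A -> a, B -> g and substitute in every rule of length ≥2.
BIN: F -> AFF becomes F -> AC, C -> FF; F -> ASS becomes F -> AD, D -> SS; S -> BFB becomes S -> BE, E -> FB.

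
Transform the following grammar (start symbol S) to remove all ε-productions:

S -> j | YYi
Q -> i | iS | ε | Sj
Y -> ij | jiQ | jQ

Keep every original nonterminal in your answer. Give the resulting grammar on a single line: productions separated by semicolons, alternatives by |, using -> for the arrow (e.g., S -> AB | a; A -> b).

Nullable set: {Q}.
Drop Q -> ε.
Y -> jQ: Q nullable, giving j | jQ.
Y -> jiQ: Q nullable, giving ji | jiQ.
Unchanged (no nullable symbols): S -> YYi; S -> j; Q -> Sj; Q -> i; Q -> iS; Y -> ij.

S -> j | YYi; Q -> i | Sj | iS; Y -> j | ij | jQ | ji | jiQ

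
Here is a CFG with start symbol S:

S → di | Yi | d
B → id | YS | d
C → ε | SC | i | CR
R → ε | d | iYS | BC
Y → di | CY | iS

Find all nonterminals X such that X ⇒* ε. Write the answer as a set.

{C, R}

Directly nullable (have an ε-rule): {C, R}.
Not nullable: B, S, Y — each has a terminal in every rule's right-hand side or depends on a non-nullable symbol.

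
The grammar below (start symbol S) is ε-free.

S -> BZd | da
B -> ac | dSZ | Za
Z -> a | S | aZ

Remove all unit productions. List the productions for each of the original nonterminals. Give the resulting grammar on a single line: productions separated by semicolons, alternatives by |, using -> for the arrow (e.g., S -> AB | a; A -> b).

Unit productions: Z->S.
Unit pairs (A ⇒* B via units): (Z,S).
S: inherits non-unit rules of {S} → BZd | da.
B: inherits non-unit rules of {B} → Za | ac | dSZ.
Z: inherits non-unit rules of {S, Z} → BZd | a | aZ | da.

S -> da | BZd; B -> Za | ac | dSZ; Z -> a | aZ | da | BZd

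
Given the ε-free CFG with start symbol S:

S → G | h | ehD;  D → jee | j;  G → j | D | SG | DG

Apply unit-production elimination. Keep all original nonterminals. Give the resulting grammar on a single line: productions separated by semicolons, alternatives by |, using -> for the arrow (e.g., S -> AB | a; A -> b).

Unit productions: G->D, S->G.
Unit pairs (A ⇒* B via units): (G,D), (S,D), (S,G).
S: inherits non-unit rules of {D, G, S} → DG | SG | ehD | h | j | jee.
D: inherits non-unit rules of {D} → j | jee.
G: inherits non-unit rules of {D, G} → DG | SG | j | jee.

S -> h | j | DG | SG | ehD | jee; D -> j | jee; G -> j | DG | SG | jee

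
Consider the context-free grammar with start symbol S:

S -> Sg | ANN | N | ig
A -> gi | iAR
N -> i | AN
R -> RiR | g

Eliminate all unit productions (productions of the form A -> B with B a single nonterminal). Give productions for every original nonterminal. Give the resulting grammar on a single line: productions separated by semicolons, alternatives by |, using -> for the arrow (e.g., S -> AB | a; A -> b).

S -> i | AN | Sg | ig | ANN; A -> gi | iAR; N -> i | AN; R -> g | RiR

Unit productions: S->N.
Unit pairs (A ⇒* B via units): (S,N).
S: inherits non-unit rules of {N, S} → AN | ANN | Sg | i | ig.
A: inherits non-unit rules of {A} → gi | iAR.
N: inherits non-unit rules of {N} → AN | i.
R: inherits non-unit rules of {R} → RiR | g.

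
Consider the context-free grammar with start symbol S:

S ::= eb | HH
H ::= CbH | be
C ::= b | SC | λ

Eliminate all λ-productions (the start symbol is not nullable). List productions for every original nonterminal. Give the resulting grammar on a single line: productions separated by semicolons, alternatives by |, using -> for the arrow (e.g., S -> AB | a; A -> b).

Nullable set: {C}.
Drop C -> λ.
C -> SC: C nullable, giving S | SC.
H -> CbH: C nullable, giving CbH | bH.
Unchanged (no nullable symbols): S -> HH; S -> eb; C -> b; H -> be.

S -> HH | eb; C -> S | b | SC; H -> bH | be | CbH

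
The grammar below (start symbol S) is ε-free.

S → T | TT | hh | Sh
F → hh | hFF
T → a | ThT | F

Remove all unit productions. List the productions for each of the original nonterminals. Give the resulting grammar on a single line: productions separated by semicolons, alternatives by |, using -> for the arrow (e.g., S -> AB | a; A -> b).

S -> a | Sh | TT | hh | ThT | hFF; F -> hh | hFF; T -> a | hh | ThT | hFF

Unit productions: S->T, T->F.
Unit pairs (A ⇒* B via units): (S,F), (S,T), (T,F).
S: inherits non-unit rules of {F, S, T} → Sh | TT | ThT | a | hFF | hh.
F: inherits non-unit rules of {F} → hFF | hh.
T: inherits non-unit rules of {F, T} → ThT | a | hFF | hh.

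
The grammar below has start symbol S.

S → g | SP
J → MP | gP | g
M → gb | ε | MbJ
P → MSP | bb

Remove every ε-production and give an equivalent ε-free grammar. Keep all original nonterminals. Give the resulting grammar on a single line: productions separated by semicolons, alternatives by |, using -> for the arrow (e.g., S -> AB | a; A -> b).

S -> g | SP; J -> P | g | MP | gP; M -> bJ | gb | MbJ; P -> SP | bb | MSP

Nullable set: {M}.
J -> MP: M nullable, giving MP | P.
Drop M -> ε.
M -> MbJ: M nullable, giving MbJ | bJ.
P -> MSP: M nullable, giving MSP | SP.
Unchanged (no nullable symbols): S -> SP; S -> g; J -> g; J -> gP; M -> gb; P -> bb.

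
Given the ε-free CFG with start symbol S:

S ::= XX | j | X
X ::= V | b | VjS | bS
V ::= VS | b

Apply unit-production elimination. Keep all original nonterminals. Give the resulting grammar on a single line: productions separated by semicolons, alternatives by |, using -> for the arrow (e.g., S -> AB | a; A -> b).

S -> b | j | VS | XX | bS | VjS; V -> b | VS; X -> b | VS | bS | VjS

Unit productions: S->X, X->V.
Unit pairs (A ⇒* B via units): (S,V), (S,X), (X,V).
S: inherits non-unit rules of {S, V, X} → VS | VjS | XX | b | bS | j.
V: inherits non-unit rules of {V} → VS | b.
X: inherits non-unit rules of {V, X} → VS | VjS | b | bS.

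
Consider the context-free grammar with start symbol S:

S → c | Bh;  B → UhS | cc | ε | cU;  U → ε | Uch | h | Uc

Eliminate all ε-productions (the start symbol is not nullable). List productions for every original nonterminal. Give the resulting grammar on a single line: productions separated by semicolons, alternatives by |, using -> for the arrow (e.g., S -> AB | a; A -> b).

S -> c | h | Bh; B -> c | cU | cc | hS | UhS; U -> c | h | Uc | ch | Uch

Nullable set: {B, U}.
S -> Bh: B nullable, giving Bh | h.
Drop B -> ε.
B -> UhS: U nullable, giving UhS | hS.
B -> cU: U nullable, giving c | cU.
Drop U -> ε.
U -> Uc: U nullable, giving Uc | c.
U -> Uch: U nullable, giving Uch | ch.
Unchanged (no nullable symbols): S -> c; B -> cc; U -> h.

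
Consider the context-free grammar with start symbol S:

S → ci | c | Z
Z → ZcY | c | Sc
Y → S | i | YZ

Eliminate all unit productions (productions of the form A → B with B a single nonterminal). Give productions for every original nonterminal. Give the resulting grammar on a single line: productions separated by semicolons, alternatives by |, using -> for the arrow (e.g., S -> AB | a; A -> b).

S -> c | Sc | ci | ZcY; Y -> c | i | Sc | YZ | ci | ZcY; Z -> c | Sc | ZcY

Unit productions: S->Z, Y->S.
Unit pairs (A ⇒* B via units): (S,Z), (Y,S), (Y,Z).
S: inherits non-unit rules of {S, Z} → Sc | ZcY | c | ci.
Y: inherits non-unit rules of {S, Y, Z} → Sc | YZ | ZcY | c | ci | i.
Z: inherits non-unit rules of {Z} → Sc | ZcY | c.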